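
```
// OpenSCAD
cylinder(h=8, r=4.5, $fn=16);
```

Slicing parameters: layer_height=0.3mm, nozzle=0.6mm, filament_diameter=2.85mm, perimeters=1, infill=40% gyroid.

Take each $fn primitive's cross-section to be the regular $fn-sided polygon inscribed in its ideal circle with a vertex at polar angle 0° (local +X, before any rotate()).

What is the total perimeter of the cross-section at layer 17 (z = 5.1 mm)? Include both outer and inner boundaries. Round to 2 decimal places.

At z = 5.1 mm: the cylinder: section is a regular 16-gon, circumradius r=4.5 (perimeter = 2·16·4.500·sin(180°/16) = 28.09 mm). Overall, the cross-section is a single solid region. Total boundary length (outer) = 28.09 mm.

28.09 mm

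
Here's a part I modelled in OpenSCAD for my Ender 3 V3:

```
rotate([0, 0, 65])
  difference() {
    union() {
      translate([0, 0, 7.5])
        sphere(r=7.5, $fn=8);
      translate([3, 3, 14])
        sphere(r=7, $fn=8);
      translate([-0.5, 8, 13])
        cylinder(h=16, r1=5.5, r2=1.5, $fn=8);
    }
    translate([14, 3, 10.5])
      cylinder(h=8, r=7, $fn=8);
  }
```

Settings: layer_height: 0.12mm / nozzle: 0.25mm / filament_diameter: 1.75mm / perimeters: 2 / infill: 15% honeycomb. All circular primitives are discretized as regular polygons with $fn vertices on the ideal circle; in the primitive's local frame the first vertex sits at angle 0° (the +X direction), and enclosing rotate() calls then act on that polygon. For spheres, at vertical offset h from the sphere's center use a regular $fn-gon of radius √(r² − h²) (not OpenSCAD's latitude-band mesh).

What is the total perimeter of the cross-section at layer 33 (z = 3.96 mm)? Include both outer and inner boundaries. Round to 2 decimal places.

At z = 3.96 mm: the r=7.5 sphere slices to a regular 8-gon of circumradius 6.612 (√(r²−h²) with h=3.54 from center) (perimeter = 2·8·6.612·sin(180°/8) = 40.48 mm); the sphere at (3, 3) is absent (|z−center|=10.040 > r=7); the cone at (-0.5, 8) is absent (z outside [13, 29]); Taking the union: only the r=7.5 sphere is present, so the union is just that shape — boundary = 40.48 mm; the cylinder at (14, 3) does not reach this height (z outside [10.5, 18.5]); Subtracting the remaining from the first: none of the subtracted shapes is present at this height, so the result so far is unchanged — boundary = 40.48 mm; (whole slice rotated 65° about Z — lengths, areas and connectivity unchanged). Overall, the cross-section is a single solid region. Total boundary length (outer) = 40.48 mm.

40.48 mm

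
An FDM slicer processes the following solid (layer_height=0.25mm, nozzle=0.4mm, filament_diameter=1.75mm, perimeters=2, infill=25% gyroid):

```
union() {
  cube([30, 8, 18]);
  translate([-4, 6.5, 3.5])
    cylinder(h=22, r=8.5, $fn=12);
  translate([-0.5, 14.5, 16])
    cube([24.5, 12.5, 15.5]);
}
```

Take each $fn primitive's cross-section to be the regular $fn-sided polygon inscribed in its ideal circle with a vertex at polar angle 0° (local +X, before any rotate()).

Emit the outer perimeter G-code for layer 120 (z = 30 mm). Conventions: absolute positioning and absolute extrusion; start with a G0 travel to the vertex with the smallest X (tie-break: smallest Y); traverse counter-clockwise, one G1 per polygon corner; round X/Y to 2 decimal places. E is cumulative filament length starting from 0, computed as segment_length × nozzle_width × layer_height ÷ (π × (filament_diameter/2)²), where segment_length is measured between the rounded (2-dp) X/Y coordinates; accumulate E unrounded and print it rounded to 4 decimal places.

At z = 30 mm: the cube does not reach this height (z outside [0, 18]); the cylinder at (-4, 6.5) is not intersected at this z (z outside [3.5, 25.5]); the 24.5×12.5 cube at (-0.5, 14.5) contributes its full rectangle; Taking the union: only the 24.5×12.5 cube at (-0.5, 14.5) is present, so the union is just that shape — 1 connected region. The outline is a single polygon with 4 vertices. Extrusion per mm of travel: 0.4 × 0.25 / (π × 0.875²) = 0.041575. Accumulating E over each segment gives final E = 3.0766.

G0 X-0.50 Y14.50 Z30.00
G1 X24.00 Y14.50 E1.0186
G1 X24.00 Y27.00 E1.5383
G1 X-0.50 Y27.00 E2.5569
G1 X-0.50 Y14.50 E3.0766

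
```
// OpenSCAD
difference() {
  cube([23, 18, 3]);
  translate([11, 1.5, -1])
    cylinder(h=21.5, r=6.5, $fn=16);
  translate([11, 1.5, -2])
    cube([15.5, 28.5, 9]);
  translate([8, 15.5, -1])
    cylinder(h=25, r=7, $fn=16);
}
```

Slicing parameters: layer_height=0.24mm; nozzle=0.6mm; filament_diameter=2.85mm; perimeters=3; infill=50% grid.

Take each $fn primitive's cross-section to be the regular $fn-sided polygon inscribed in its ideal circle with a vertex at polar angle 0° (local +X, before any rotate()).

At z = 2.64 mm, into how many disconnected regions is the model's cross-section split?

2

At z = 2.64 mm: the 23×18 cube contributes its full rectangle; the r=6.5 cylinder at (11, 1.5) gives a regular 16-gon of circumradius 6.5 (constant along its height); the 15.5×28.5 cube at (11, 1.5) contributes its full rectangle; the cylinder at (8, 15.5): section is a regular 16-gon, circumradius r=7; After the difference (first − rest): starting from the 23×18 cube, the r=6.5 cylinder at (11, 1.5) partially overlaps it — only the 83.73 mm² overlap (of its 129.35 mm²) is removed, clipping the outline; the 15.5×28.5 cube at (11, 1.5) partially overlaps it — only the 165.66 mm² overlap (of its 441.75 mm²) is removed, clipping the outline; the r=7 cylinder at (8, 15.5) partially overlaps it — only the 81.96 mm² overlap (of its 150.01 mm²) is removed, clipping the outline — 2 connected regions. The result has 2 disconnected regions.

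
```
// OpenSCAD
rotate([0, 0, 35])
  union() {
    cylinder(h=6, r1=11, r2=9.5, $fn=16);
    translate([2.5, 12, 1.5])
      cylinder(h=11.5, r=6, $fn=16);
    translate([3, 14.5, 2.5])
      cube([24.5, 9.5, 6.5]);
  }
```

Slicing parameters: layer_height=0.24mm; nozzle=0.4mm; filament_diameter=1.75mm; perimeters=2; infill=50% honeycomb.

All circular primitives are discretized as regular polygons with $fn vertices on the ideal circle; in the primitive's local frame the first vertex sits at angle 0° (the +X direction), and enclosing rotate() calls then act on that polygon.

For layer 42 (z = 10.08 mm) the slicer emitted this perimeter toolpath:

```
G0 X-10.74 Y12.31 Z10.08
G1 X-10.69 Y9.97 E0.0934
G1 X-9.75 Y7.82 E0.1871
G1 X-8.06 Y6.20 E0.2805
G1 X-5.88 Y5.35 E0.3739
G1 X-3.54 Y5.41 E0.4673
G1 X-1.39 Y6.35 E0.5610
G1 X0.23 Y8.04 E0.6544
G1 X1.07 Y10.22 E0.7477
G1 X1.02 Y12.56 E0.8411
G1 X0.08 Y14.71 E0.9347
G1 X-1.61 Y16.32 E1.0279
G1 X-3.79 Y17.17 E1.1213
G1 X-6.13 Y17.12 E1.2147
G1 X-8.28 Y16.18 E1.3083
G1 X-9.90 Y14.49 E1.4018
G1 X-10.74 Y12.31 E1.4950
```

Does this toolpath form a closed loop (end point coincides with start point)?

Start point (G0): (-10.74, 12.31). End point (last G1): the path returns to the start — closed.

yes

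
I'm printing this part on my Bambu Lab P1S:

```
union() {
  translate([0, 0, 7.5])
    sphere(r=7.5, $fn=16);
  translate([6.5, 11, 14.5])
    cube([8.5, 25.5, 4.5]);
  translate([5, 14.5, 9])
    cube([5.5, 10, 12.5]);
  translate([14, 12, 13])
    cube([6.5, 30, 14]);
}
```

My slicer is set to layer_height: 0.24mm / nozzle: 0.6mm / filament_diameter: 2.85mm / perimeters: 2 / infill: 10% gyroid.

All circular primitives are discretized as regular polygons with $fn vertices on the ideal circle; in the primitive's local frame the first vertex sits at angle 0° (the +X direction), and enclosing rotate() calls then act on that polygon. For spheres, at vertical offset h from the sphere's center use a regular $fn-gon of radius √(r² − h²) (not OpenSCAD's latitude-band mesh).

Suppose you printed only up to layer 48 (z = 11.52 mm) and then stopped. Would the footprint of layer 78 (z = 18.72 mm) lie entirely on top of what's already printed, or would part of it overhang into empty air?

Compare the two slices. At z = 11.52: the r=7.5 sphere slices to a regular 16-gon of circumradius 6.332 (√(r²−h²) with h=4.02 from center) (area = (16/2)·6.332²·sin(360°/16) = 122.73 mm²); the cube at (6.5, 11) is absent (z outside [14.5, 19]); the cube at (5, 14.5) is present — its section is the full 5.5×10 rectangle (area 55.00 mm²); the cube at (14, 12) does not reach this height (z outside [13, 27]); Combining (union): the 2 present regions are separate (no shared area or edge), so areas and boundary lengths simply add and each stays a separate island — area = 177.73 mm². At z = 18.72: the sphere is not intersected at this z (|z−center|=11.220 > r=7.5); the cube at (6.5, 11) is present — its section is the full 8.5×25.5 rectangle (area 216.75 mm²); the 5.5×10 cube at (5, 14.5) contributes its full rectangle (area 55.00 mm²); the cube at (14, 12) (footprint 6.5×30) is included at this height (area 195.00 mm²); Taking the union: the regions partially overlap — summed areas 466.75 mm² minus the doubly-counted overlap 64.50 mm² gives 402.25 mm² — area = 402.25 mm². Checking containment: at z = 18.72 the cross-section extends beyond the z = 11.52 cross-section by about 347.25 mm².

part overhangs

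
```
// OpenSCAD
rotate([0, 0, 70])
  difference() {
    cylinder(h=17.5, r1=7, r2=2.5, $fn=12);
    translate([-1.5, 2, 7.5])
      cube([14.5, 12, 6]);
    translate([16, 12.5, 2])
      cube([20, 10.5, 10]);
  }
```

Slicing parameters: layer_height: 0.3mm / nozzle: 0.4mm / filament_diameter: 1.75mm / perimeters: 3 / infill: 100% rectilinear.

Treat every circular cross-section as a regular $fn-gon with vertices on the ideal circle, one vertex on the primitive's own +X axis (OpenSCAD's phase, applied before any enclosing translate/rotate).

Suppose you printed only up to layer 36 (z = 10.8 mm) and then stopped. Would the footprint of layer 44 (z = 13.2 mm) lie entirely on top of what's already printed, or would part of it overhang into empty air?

Compare the two slices. At z = 10.8: the cone (r1=7→r2=2.5) has section circumradius 4.223 here — a regular 12-gon (area = (12/2)·4.223²·sin(360°/12) = 53.50 mm²); the cube at (-1.5, 2) (footprint 14.5×12) is included at this height (area 174.00 mm²); the cube at (16, 12.5) is present — its section is the full 20×10.5 rectangle (area 210.00 mm²); Subtracting the remaining from the first: starting from the cone (53.50 mm²), the 14.5×12 cube at (-1.5, 2) partially overlaps it — only the 8.50 mm² overlap (of its 174.00 mm²) is removed, clipping the outline; the 20×10.5 cube at (16, 12.5) misses the remaining region (no effect) — area = 45.00 mm²; (whole slice rotated 70° about Z — lengths, areas and connectivity unchanged). At z = 13.2: the cone contributes a regular 12-gon of circumradius 3.606 (interpolated between r1=7 and r2=2.5 at t=0.754) (area = (12/2)·3.606²·sin(360°/12) = 39.00 mm²); the cube at (-1.5, 2) (footprint 14.5×12) is included at this height (area 174.00 mm²); the cube at (16, 12.5) is not intersected at this z (z outside [2, 12]); Subtracting the remaining from the first: starting from the cone (39.00 mm²), the 14.5×12 cube at (-1.5, 2) partially overlaps it — only the 5.20 mm² overlap (of its 174.00 mm²) is removed, clipping the outline — area = 33.81 mm²; (rotated 70° about Z; rotation is an isometry so areas/perimeters/island counts are preserved). Checking containment: the cross-section at z = 13.2 is a subset of the cross-section at z = 10.8.

entirely on top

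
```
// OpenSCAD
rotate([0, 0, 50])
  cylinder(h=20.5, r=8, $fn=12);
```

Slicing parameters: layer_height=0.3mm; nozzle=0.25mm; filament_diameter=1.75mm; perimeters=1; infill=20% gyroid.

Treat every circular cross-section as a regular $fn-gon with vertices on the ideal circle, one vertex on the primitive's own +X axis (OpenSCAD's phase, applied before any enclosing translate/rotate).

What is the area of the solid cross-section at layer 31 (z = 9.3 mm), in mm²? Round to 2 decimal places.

At z = 9.3 mm: the r=8 cylinder gives a regular 12-gon of circumradius 8 (constant along its height) (area = (12/2)·8.000²·sin(360°/12) = 192.00 mm²); (rotated 50° about Z; rotation is an isometry so areas/perimeters/island counts are preserved). Overall, the cross-section is a single solid region. Net area = 192.00 mm².

192.00 mm²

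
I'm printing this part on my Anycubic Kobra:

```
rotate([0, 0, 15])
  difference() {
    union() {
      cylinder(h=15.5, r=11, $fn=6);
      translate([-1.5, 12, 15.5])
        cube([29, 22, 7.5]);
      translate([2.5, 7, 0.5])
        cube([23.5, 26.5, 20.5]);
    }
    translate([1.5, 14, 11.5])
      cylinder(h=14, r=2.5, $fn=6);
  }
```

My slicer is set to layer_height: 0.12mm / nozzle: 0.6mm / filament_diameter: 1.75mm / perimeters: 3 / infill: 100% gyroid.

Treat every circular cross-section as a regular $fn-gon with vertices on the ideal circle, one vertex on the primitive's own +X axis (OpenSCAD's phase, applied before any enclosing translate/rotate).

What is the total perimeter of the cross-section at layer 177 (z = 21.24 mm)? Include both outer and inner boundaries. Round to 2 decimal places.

At z = 21.24 mm: the cylinder is absent (z outside [0, 15.5]); the 29×22 cube at (-1.5, 12) contributes its full rectangle (perimeter 102.00 mm); the cube at (2.5, 7) is not intersected at this z (z outside [0.5, 21]); Taking the union: only the 29×22 cube at (-1.5, 12) is present, so the union is just that shape — boundary = 102.00 mm; the cylinder at (1.5, 14): section is a regular 6-gon, circumradius r=2.5 (perimeter = 2·6·2.500·sin(180°/6) = 15.00 mm); Subtracting the remaining from the first: starting from that combined region, the r=2.5 cylinder at (1.5, 14) partially overlaps it — only the 15.81 mm² overlap (of its 16.24 mm²) is removed, clipping the outline — boundary = 111.43 mm; (rotated 15° about Z; rotation is an isometry so areas/perimeters/island counts are preserved). Overall, the cross-section is a single solid region. Total boundary length (outer) = 111.43 mm.

111.43 mm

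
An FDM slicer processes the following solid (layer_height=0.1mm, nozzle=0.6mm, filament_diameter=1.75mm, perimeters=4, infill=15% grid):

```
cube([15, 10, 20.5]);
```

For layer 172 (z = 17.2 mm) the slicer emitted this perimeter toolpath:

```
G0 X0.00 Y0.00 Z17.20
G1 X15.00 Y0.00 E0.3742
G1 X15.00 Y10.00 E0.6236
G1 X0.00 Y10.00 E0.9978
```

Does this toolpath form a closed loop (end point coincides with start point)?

no

Start point (G0): (0.00, 0.00). End point (last G1): the path does not return to the start — open.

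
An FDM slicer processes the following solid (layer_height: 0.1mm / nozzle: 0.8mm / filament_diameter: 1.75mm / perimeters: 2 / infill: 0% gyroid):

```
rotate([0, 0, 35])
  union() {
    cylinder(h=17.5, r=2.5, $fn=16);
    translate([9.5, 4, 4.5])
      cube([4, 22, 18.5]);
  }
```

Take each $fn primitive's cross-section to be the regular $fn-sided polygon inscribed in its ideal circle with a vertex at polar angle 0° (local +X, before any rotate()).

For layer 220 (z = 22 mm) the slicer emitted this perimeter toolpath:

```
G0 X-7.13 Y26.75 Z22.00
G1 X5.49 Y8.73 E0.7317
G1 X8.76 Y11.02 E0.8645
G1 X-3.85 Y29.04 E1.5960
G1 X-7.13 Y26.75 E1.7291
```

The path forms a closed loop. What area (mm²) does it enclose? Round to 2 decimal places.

87.90 mm²

Apply the shoelace formula to the sequence of (X, Y) vertices; enclosed area = 87.90 mm².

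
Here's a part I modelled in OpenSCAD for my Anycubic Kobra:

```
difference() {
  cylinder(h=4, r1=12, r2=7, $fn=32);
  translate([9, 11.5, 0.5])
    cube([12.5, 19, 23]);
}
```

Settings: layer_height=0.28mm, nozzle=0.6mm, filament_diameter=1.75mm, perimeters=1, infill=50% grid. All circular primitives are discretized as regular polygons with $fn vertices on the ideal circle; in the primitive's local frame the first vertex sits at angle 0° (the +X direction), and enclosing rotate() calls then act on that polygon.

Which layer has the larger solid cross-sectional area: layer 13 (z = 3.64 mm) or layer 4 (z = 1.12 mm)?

Layer 13 (z = 3.64): the cone (r1=12→r2=7) has section circumradius 7.450 here — a regular 32-gon (area = (32/2)·7.450²·sin(360°/32) = 173.25 mm²); the cube at (9, 11.5) is present — its section is the full 12.5×19 rectangle (area 237.50 mm²); After the difference (first − rest): starting from the cone (173.25 mm²), the 12.5×19 cube at (9, 11.5) misses the remaining region (no effect) — area = 173.25 mm². So its area = 173.25 mm². Layer 4 (z = 1.12): the cone: at t=0.280 of its height the radius interpolates to r₁+(r₂−r₁)t = 10.600, giving a regular 32-gon of that circumradius (area = (32/2)·10.600²·sin(360°/32) = 350.73 mm²); the 12.5×19 cube at (9, 11.5) contributes its full rectangle (area 237.50 mm²); Taking the first minus the rest: starting from the cone (350.73 mm²), the 12.5×19 cube at (9, 11.5) misses the remaining region (no effect) — area = 350.73 mm². So its area = 350.73 mm². Layer 4 is larger (350.73 vs 173.25 mm²).

layer 4 (z = 1.12 mm)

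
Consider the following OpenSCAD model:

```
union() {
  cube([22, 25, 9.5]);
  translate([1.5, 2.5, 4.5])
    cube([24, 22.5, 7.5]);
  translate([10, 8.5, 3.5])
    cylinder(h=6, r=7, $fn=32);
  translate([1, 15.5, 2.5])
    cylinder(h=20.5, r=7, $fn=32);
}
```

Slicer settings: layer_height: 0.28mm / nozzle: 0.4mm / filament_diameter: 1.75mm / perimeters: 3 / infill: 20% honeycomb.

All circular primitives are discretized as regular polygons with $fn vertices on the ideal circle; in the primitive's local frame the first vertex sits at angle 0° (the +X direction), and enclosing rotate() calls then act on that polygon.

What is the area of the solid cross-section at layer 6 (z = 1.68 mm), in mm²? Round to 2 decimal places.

550.00 mm²

At z = 1.68 mm: the cube (footprint 22×25) is included at this height (area 550.00 mm²); the cube at (1.5, 2.5) does not reach this height (z outside [4.5, 12]); the cylinder at (10, 8.5) is not intersected at this z (z outside [3.5, 9.5]); the cylinder at (1, 15.5) is not intersected at this z (z outside [2.5, 23]); Taking the union: only the 22×25 cube is present, so the union is just that shape — area = 550.00 mm². Overall, the cross-section is a single solid region. Net area = 550.00 mm².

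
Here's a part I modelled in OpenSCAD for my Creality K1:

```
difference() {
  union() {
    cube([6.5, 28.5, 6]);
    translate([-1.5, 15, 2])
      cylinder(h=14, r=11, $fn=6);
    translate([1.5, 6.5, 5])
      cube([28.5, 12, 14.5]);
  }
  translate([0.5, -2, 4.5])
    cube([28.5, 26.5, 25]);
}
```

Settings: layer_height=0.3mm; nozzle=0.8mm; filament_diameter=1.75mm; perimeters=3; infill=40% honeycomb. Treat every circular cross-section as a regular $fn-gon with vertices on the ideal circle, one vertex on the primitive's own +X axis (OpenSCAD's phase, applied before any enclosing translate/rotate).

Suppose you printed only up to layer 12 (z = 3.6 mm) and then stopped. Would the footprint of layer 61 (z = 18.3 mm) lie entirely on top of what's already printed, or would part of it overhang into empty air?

Compare the two slices. At z = 3.6: the cube is present — its section is the full 6.5×28.5 rectangle (area 185.25 mm²); the r=11 cylinder at (-1.5, 15) contributes a regular 6-gon of circumradius 11 (area = (6/2)·11.000²·sin(360°/6) = 314.37 mm²); the cube at (1.5, 6.5) is absent (z outside [5, 19.5]); Combining (union): the regions partially overlap — summed areas 499.62 mm² minus the doubly-counted overlap 113.02 mm² gives 386.60 mm² — area = 386.60 mm²; the cube at (0.5, -2) is absent (z outside [4.5, 29.5]); Subtracting the remaining from the first: none of the subtracted shapes is present at this height, so that combined region is unchanged — area = 386.60 mm². At z = 18.3: the cube is not intersected at this z (z outside [0, 6]); the cylinder at (-1.5, 15) is not intersected at this z (z outside [2, 16]); the 28.5×12 cube at (1.5, 6.5) contributes its full rectangle (area 342.00 mm²); Combining (union): only the 28.5×12 cube at (1.5, 6.5) is present, so the union is just that shape — area = 342.00 mm²; the cube at (0.5, -2) is present — its section is the full 28.5×26.5 rectangle (area 755.25 mm²); After the difference (first − rest): starting from that combined region (342.00 mm²), the 28.5×26.5 cube at (0.5, -2) partially overlaps it — only the 330.00 mm² overlap (of its 755.25 mm²) is removed, clipping the outline — area = 12.00 mm². Checking containment: at z = 18.3 the cross-section extends beyond the z = 3.6 cross-section by about 12.00 mm².

part overhangs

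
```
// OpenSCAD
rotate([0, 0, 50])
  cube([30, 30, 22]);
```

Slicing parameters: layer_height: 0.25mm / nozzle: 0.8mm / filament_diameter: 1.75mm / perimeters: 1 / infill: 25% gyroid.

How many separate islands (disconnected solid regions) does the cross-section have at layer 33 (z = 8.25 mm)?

At z = 8.25 mm: the cube is present — its section is the full 30×30 rectangle; (rotated 50° about Z; rotation is an isometry so areas/perimeters/island counts are preserved). Overall, the cross-section is a single solid region. Island count = 1.

1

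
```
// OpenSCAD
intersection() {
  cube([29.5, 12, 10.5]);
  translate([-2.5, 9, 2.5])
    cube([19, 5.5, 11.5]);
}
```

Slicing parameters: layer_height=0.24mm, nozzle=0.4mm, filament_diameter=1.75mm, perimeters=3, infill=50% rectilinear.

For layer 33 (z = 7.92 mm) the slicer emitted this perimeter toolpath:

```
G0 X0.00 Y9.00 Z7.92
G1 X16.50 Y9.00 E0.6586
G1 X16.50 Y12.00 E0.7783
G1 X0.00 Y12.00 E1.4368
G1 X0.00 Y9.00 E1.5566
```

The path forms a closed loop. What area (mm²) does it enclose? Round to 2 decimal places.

49.50 mm²

Apply the shoelace formula to the sequence of (X, Y) vertices; enclosed area = 49.50 mm².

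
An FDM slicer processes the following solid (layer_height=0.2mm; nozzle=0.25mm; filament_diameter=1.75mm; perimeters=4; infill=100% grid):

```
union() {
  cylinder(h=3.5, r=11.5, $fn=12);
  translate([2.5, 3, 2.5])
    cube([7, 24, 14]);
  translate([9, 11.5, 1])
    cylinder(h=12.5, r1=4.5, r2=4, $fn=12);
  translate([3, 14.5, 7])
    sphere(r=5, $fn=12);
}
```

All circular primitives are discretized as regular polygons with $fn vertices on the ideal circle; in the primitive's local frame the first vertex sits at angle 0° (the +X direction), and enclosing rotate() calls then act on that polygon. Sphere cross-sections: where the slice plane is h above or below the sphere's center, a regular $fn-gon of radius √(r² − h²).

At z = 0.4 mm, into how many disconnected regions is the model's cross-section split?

At z = 0.4 mm: the r=11.5 cylinder gives a regular 12-gon of circumradius 11.5 (constant along its height); the cube at (2.5, 3) is not intersected at this z (z outside [2.5, 16.5]); the cone at (9, 11.5) is not intersected at this z (z outside [1, 13.5]); the sphere at (3, 14.5) is absent (|z−center|=6.600 > r=5); Merging all regions: only the r=11.5 cylinder is present, so the union is just that shape — 1 connected region. The result has 1 disconnected region.

1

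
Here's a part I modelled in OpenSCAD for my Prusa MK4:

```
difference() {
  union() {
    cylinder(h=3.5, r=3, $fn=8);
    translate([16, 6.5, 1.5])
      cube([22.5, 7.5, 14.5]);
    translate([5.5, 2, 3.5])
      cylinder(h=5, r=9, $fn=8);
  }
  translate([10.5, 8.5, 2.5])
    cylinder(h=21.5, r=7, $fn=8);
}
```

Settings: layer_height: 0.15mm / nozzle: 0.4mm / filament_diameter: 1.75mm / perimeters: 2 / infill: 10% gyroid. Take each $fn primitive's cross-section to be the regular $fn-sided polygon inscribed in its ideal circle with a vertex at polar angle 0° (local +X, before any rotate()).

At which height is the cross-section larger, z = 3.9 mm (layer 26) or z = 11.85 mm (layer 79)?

layer 26 (z = 3.9 mm)

Layer 26 (z = 3.9): the cylinder is not intersected at this z (z outside [0, 3.5]); the 22.5×7.5 cube at (16, 6.5) contributes its full rectangle (area 168.75 mm²); the cylinder at (5.5, 2): section is a regular 8-gon, circumradius r=9 (area = (8/2)·9.000²·sin(360°/8) = 229.10 mm²); Taking the union: the 2 present regions are separate (no shared area or edge), so areas and boundary lengths simply add and each stays a separate island — area = 397.85 mm²; the r=7 cylinder at (10.5, 8.5) contributes a regular 8-gon of circumradius 7 (area = (8/2)·7.000²·sin(360°/8) = 138.59 mm²); Subtracting the remaining from the first: starting from that combined region (397.85 mm²), the r=7 cylinder at (10.5, 8.5) partially overlaps it — only the 66.71 mm² overlap (of its 138.59 mm²) is removed, clipping the outline — area = 331.15 mm². So its area = 331.15 mm². Layer 79 (z = 11.85): the cylinder is not intersected at this z (z outside [0, 3.5]); the cube at (16, 6.5) is present — its section is the full 22.5×7.5 rectangle (area 168.75 mm²); the cylinder at (5.5, 2) is absent (z outside [3.5, 8.5]); Merging all regions: only the 22.5×7.5 cube at (16, 6.5) is present, so the union is just that shape — area = 168.75 mm²; the r=7 cylinder at (10.5, 8.5) gives a regular 8-gon of circumradius 7 (constant along its height) (area = (8/2)·7.000²·sin(360°/8) = 138.59 mm²); After the difference (first − rest): starting from that combined region (168.75 mm²), the r=7 cylinder at (10.5, 8.5) partially overlaps it — only the 4.89 mm² overlap (of its 138.59 mm²) is removed, clipping the outline — area = 163.86 mm². So its area = 163.86 mm². Layer 26 is larger (331.15 vs 163.86 mm²).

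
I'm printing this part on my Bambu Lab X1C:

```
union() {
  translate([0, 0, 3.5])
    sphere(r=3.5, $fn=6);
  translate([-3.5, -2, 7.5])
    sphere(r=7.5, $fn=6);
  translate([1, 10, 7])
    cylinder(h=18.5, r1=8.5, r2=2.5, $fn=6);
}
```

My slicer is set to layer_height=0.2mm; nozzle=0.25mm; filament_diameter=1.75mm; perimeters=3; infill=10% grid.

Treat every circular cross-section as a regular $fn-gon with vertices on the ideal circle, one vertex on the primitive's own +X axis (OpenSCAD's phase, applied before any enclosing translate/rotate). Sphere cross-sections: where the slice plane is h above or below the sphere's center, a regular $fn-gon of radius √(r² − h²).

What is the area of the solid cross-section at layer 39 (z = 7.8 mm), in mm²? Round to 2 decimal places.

315.33 mm²

At z = 7.8 mm: the sphere is not intersected at this z (|z−center|=4.300 > r=3.5); the r=7.5 sphere at (-3.5, -2) slices to a regular 6-gon of circumradius 7.494 (√(r²−h²) with h=0.3 from center) (area = (6/2)·7.494²·sin(360°/6) = 145.91 mm²); the cone at (1, 10): at t=0.043 of its height the radius interpolates to r₁+(r₂−r₁)t = 8.241, giving a regular 6-gon of that circumradius (area = (6/2)·8.241²·sin(360°/6) = 176.43 mm²); Merging all regions: the regions partially overlap — summed areas 322.33 mm² minus the doubly-counted overlap 7.00 mm² gives 315.33 mm² — area = 315.33 mm². Overall, the cross-section is a single solid region. Net area = 315.33 mm².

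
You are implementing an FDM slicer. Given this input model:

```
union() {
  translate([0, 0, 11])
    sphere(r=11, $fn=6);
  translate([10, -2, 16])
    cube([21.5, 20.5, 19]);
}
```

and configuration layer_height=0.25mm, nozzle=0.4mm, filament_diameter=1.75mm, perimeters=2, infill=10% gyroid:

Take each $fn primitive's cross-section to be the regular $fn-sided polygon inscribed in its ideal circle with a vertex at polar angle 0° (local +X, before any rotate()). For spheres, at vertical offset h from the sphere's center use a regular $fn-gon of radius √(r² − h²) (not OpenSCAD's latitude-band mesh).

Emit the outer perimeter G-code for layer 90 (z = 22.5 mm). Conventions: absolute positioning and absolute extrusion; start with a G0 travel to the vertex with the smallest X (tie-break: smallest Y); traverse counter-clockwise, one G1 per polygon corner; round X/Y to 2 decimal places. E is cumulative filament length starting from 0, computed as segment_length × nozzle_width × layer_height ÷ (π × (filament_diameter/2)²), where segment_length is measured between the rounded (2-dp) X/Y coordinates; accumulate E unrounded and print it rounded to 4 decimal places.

At z = 22.5 mm: the sphere is absent (|z−center|=11.500 > r=11); the cube at (10, -2) (footprint 21.5×20.5) is included at this height; Combining (union): only the 21.5×20.5 cube at (10, -2) is present, so the union is just that shape — 1 connected region. The outline is a single polygon with 4 vertices. Extrusion per mm of travel: 0.4 × 0.25 / (π × 0.875²) = 0.041575. Accumulating E over each segment gives final E = 3.4923.

G0 X10.00 Y-2.00 Z22.50
G1 X31.50 Y-2.00 E0.8939
G1 X31.50 Y18.50 E1.7462
G1 X10.00 Y18.50 E2.6400
G1 X10.00 Y-2.00 E3.4923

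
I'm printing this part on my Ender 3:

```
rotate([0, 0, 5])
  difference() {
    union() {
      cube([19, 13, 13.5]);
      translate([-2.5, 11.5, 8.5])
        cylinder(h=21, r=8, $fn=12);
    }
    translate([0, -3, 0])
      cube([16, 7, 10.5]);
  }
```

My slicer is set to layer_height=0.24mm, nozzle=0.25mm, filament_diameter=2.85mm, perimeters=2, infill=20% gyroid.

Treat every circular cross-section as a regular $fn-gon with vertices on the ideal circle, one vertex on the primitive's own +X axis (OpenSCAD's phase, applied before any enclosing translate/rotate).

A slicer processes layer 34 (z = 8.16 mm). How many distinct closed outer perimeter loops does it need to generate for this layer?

1

At z = 8.16 mm: the 19×13 cube contributes its full rectangle; the cylinder at (-2.5, 11.5) is not intersected at this z (z outside [8.5, 29.5]); Combining (union): only the 19×13 cube is present, so the union is just that shape — 1 connected region; the cube at (0, -3) is present — its section is the full 16×7 rectangle; Taking the first minus the rest: starting from the result so far, the 16×7 cube at (0, -3) partially overlaps it — only the 64.00 mm² overlap (of its 112.00 mm²) is removed, clipping the outline — 1 connected region; (rotated 5° about Z; rotation is an isometry so areas/perimeters/island counts are preserved). The result has 1 disconnected region.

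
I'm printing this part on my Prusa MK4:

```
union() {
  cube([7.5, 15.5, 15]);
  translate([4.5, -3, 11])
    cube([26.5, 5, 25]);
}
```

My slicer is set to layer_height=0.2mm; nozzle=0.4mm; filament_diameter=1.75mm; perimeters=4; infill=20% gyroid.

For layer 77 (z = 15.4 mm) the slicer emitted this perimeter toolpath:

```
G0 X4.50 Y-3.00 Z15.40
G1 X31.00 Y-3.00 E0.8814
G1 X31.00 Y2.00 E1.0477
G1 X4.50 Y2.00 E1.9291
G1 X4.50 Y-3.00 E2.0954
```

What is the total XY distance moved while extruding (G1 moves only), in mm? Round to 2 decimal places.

Sum the Euclidean lengths of each G1 segment: total = 63.00 mm.

63.00 mm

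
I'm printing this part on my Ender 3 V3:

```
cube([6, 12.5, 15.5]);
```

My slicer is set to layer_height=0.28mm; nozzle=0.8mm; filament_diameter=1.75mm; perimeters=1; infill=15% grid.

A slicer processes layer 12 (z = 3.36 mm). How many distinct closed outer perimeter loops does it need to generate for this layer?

At z = 3.36 mm: the cube is present — its section is the full 6×12.5 rectangle. The result has 1 disconnected region.

1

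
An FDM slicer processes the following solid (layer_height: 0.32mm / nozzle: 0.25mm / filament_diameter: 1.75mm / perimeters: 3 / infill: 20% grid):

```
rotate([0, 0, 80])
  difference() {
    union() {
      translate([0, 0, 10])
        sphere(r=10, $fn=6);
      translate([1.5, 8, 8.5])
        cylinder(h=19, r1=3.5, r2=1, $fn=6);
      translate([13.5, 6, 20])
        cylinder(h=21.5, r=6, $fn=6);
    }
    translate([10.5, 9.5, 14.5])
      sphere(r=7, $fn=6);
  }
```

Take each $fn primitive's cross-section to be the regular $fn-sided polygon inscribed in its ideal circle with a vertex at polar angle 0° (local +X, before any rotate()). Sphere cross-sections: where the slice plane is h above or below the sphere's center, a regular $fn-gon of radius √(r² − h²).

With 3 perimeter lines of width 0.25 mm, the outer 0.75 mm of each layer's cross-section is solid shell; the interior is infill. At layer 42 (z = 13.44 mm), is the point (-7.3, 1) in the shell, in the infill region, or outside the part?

At z = 13.44 mm: the r=10 sphere slices to a regular 6-gon of circumradius 9.390 (√(r²−h²) with h=3.44 from center); the cone at (1.5, 8) (r1=3.5→r2=1) has section circumradius 2.850 here — a regular 6-gon; the cylinder at (13.5, 6) does not reach this height (z outside [20, 41.5]); Combining (union): the regions partially overlap (shared area 11.29 mm²), so overlapping operands fuse into one piece — 1 connected region; the r=7 sphere at (10.5, 9.5) contributes a regular 6-gon of circumradius √(7²−1.06²) = 6.919; Subtracting the remaining from the first: starting from the result so far, the r=7 sphere at (10.5, 9.5) partially overlaps it — only the 1.50 mm² overlap (of its 124.39 mm²) is removed, clipping the outline — 1 connected region; (rotated 80° about Z; rotation is an isometry so areas/perimeters/island counts are preserved). Overall, the cross-section is a single solid region. Undo the 80° rotation: the query point maps to (-0.283, 7.363) in the un-rotated model frame. The nearest boundary edge runs (-4.69, 8.13)→(-1.27, 8.13); distance from the point to it = 1.25 mm. The point is inside the cross-section and 1.25 mm from the nearest boundary — more than the 0.75 mm shell width (3 × 0.25), so it's in the infill interior.

infill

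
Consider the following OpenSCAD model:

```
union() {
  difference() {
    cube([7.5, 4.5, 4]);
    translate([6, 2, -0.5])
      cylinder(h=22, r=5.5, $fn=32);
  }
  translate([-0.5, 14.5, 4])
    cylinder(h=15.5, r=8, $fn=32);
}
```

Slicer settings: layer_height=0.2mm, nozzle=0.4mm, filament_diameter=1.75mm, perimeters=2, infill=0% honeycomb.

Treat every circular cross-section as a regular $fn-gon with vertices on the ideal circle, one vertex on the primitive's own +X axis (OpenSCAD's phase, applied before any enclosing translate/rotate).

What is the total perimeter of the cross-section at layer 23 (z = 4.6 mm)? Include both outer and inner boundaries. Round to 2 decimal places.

At z = 4.6 mm: the cube does not reach this height (z outside [0, 4]); the cylinder at (6, 2): section is a regular 32-gon, circumradius r=5.5 (perimeter = 2·32·5.500·sin(180°/32) = 34.50 mm); After the difference (first − rest): the first operand is absent here, so nothing remains; the cylinder at (-0.5, 14.5): section is a regular 32-gon, circumradius r=8 (perimeter = 2·32·8.000·sin(180°/32) = 50.18 mm); Combining (union): only the r=8 cylinder at (-0.5, 14.5) is present, so the union is just that shape — boundary = 50.18 mm. Overall, the cross-section is a single solid region. Total boundary length (outer) = 50.18 mm.

50.18 mm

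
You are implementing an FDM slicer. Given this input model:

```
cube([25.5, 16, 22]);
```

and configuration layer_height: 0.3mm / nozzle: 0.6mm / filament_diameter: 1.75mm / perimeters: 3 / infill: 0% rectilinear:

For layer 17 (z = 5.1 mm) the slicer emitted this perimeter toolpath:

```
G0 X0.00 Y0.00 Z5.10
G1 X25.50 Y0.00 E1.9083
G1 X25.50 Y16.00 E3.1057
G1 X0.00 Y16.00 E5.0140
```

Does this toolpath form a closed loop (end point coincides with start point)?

no

Start point (G0): (0.00, 0.00). End point (last G1): the path does not return to the start — open.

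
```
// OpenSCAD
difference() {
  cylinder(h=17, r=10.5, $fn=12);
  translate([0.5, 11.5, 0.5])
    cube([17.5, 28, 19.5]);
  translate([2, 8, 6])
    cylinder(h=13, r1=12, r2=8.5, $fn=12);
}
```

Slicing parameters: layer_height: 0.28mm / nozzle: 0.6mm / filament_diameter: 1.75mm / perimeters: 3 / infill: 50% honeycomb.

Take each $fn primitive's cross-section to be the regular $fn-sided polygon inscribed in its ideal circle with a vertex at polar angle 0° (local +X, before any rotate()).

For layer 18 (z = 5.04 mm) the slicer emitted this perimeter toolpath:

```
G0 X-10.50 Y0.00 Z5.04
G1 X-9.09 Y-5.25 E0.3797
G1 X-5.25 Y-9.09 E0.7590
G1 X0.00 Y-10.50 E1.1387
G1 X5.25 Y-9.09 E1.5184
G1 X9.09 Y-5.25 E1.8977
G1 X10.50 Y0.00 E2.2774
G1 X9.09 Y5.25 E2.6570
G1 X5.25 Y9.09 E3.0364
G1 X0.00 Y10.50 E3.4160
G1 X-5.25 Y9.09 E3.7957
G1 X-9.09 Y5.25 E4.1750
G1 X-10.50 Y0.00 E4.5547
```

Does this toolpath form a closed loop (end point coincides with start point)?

Start point (G0): (-10.50, 0.00). End point (last G1): the path returns to the start — closed.

yes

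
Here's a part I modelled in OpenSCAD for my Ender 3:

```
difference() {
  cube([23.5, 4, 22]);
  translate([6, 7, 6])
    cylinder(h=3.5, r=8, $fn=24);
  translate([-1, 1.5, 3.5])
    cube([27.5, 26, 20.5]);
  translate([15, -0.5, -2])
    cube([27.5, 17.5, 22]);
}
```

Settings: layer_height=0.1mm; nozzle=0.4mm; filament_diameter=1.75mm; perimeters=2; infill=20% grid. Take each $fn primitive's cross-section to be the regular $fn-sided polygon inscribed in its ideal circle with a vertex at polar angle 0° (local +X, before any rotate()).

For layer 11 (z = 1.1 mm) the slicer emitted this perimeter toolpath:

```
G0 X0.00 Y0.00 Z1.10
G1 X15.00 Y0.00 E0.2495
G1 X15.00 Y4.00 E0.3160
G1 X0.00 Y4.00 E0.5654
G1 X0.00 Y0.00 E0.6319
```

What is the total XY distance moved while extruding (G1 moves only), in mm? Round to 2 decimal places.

Sum the Euclidean lengths of each G1 segment: total = 38.00 mm.

38.00 mm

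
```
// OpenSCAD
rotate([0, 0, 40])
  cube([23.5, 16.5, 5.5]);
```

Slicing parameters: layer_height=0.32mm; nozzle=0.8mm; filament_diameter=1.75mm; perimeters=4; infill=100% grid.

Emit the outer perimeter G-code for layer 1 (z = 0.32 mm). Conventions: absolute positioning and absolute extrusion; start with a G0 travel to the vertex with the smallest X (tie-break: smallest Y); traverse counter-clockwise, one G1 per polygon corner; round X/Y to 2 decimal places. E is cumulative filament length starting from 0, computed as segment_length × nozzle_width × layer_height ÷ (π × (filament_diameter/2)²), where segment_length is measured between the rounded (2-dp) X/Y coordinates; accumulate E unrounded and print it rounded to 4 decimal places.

At z = 0.32 mm: the cube (footprint 23.5×16.5) is included at this height; (whole slice rotated 40° about Z — lengths, areas and connectivity unchanged). The outline is a single polygon with 4 vertices. Extrusion per mm of travel: 0.8 × 0.32 / (π × 0.875²) = 0.106432. Accumulating E over each segment gives final E = 8.5156.

G0 X-10.61 Y12.64 Z0.32
G1 X0.00 Y0.00 E1.7564
G1 X18.00 Y15.11 E4.2577
G1 X7.40 Y27.75 E6.0135
G1 X-10.61 Y12.64 E8.5156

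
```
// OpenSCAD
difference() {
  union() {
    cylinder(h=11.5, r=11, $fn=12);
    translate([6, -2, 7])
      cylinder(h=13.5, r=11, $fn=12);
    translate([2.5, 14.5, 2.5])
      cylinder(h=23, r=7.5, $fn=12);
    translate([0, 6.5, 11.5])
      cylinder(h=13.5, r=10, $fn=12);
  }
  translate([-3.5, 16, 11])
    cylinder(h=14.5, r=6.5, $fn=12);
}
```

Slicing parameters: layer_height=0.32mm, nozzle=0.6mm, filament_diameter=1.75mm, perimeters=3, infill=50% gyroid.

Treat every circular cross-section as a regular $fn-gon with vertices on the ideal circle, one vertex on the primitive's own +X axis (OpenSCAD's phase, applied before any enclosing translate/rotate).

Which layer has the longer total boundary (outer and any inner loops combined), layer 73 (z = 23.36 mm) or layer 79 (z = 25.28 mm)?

Layer 73 (z = 23.36): the cylinder does not reach this height (z outside [0, 11.5]); the cylinder at (6, -2) is absent (z outside [7, 20.5]); the cylinder at (2.5, 14.5): section is a regular 12-gon, circumradius r=7.5 (perimeter = 2·12·7.500·sin(180°/12) = 46.59 mm); the r=10 cylinder at (0, 6.5) gives a regular 12-gon of circumradius 10 (constant along its height) (perimeter = 2·12·10.000·sin(180°/12) = 62.12 mm); Taking the union: the regions partially overlap (shared area 90.26 mm²), so the edge portions inside another operand are dropped and the merged outline is re-measured after clipping — boundary = 72.49 mm; the r=6.5 cylinder at (-3.5, 16) contributes a regular 12-gon of circumradius 6.5 (perimeter = 2·12·6.500·sin(180°/12) = 40.38 mm); After the difference (first − rest): starting from the result so far, the r=6.5 cylinder at (-3.5, 16) partially overlaps it — only the 78.14 mm² overlap (of its 126.75 mm²) is removed, clipping the outline — boundary = 81.23 mm. So its perimeter = 81.23 mm. Layer 79 (z = 25.28): the cylinder is absent (z outside [0, 11.5]); the cylinder at (6, -2) is absent (z outside [7, 20.5]); the cylinder at (2.5, 14.5): section is a regular 12-gon, circumradius r=7.5 (perimeter = 2·12·7.500·sin(180°/12) = 46.59 mm); the cylinder at (0, 6.5) is absent (z outside [11.5, 25]); Taking the union: only the r=7.5 cylinder at (2.5, 14.5) is present, so the union is just that shape — boundary = 46.59 mm; the cylinder at (-3.5, 16): section is a regular 12-gon, circumradius r=6.5 (perimeter = 2·12·6.500·sin(180°/12) = 40.38 mm); After the difference (first − rest): starting from the result so far, the r=6.5 cylinder at (-3.5, 16) partially overlaps it — only the 64.95 mm² overlap (of its 126.75 mm²) is removed, clipping the outline — boundary = 47.86 mm. So its perimeter = 47.86 mm. Layer 73 is larger (81.23 vs 47.86 mm).

layer 73 (z = 23.36 mm)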